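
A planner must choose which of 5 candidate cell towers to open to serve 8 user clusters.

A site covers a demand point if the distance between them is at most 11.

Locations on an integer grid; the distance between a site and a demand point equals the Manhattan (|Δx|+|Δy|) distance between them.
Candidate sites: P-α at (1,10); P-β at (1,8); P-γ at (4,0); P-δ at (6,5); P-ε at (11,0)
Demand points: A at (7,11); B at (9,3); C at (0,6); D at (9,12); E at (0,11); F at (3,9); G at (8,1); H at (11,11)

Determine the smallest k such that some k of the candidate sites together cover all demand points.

2

Coverage sets (demand points within 11 of each site):
  P-α: {A, C, D, E, F, H}
  P-β: {A, C, E, F}
  P-γ: {B, C, F, G}
  P-δ: {A, B, C, D, F, G, H}
  P-ε: {B, G, H}
No single site covers all 8 demand points.
But {P-α, P-γ} covers everything, so the minimum is 2.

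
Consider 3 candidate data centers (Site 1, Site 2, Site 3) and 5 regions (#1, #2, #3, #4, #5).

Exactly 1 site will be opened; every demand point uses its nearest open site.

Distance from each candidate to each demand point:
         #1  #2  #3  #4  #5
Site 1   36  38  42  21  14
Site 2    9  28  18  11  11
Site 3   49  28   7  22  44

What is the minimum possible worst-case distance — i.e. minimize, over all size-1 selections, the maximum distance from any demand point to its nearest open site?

Open {Site 2}.
  Farthest demand point is #2 at distance 28 (to Site 2); all others are ≤ 28.
With {Site 1} the worst case is 42.
With {Site 3} the worst case is 49.
No size-1 selection achieves below 28.

28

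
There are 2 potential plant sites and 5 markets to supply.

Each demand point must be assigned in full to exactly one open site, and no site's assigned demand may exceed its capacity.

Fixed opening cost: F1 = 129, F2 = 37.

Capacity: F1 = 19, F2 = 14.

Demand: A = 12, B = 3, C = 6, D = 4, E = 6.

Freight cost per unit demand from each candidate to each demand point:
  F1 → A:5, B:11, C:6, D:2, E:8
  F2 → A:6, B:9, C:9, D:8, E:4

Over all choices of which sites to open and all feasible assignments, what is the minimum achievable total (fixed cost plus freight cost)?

345

Open {F1, F2}; cheapest assignment that respects the capacities:
  F1 (cap 19, load 18): A, C — cost 12×5 + 6×6 = 96
  F2 (cap 14, load 13): B, D, E — cost 3×9 + 4×8 + 6×4 = 83
  Shipping 179, fixed 166 → total 345.
  Any other capacity-feasible assignment to {F1, F2} ships for at least 179.
Total demand is 31 and no other set of sites has combined capacity ≥ 31, so {F1, F2} is the only feasible choice of open sites. Minimum: 345.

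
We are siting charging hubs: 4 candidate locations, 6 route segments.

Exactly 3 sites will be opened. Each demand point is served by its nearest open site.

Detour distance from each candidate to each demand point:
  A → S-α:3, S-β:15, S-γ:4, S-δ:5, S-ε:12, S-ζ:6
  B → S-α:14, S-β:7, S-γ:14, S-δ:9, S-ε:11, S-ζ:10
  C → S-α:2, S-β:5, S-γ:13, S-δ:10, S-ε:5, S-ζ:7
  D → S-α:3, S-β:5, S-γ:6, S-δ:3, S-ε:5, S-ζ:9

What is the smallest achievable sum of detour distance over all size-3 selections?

Open {A, C, D}.
  S-α→C 2, S-β→C 5, S-γ→A 4, S-δ→D 3, S-ε→C 5, S-ζ→A 6  ⇒ total 25.
Compare {A, B, D}: total 26.
Compare {A, B, C}: total 27.
No size-3 selection does better; minimum is 25.

25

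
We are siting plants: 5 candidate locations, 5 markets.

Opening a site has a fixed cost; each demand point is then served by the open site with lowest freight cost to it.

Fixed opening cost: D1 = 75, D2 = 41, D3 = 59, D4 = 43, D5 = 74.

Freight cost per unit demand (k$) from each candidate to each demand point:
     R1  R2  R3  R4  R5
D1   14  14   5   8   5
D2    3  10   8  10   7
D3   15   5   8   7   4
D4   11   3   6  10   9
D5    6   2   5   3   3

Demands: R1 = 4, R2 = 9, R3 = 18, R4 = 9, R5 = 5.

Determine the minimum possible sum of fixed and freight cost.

248

Open {D5}: assign each demand point to its cheapest open site.
  R1→D5 4×6=24, R2→D5 9×2=18, R3→D5 18×5=90, R4→D5 9×3=27, R5→D5 5×3=15
  freight cost 174, fixed 74 → total 248.
Compare {D2, D5}: freight cost 162 + fixed 115 = 277.
Compare {D4, D5}: freight cost 174 + fixed 117 = 291.
Compare {D3, D5}: freight cost 174 + fixed 133 = 307.
All other subsets cost ≥ 277. Minimum total cost: 248.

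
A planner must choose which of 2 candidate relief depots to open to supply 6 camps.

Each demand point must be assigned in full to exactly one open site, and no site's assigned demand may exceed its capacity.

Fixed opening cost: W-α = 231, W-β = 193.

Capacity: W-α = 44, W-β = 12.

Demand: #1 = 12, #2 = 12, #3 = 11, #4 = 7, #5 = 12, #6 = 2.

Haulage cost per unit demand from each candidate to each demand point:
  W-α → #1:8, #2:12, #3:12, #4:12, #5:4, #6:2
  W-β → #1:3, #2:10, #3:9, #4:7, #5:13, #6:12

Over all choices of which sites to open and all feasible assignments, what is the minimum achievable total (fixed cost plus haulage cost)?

872

Open {W-α, W-β}; cheapest assignment that respects the capacities:
  W-α (cap 44, load 44): #2, #3, #4, #5, #6 — cost 12×12 + 11×12 + 7×12 + 12×4 + 2×2 = 412
  W-β (cap 12, load 12): #1 — cost 12×3 = 36
  Shipping 448, fixed 424 → total 872.
  Any other capacity-feasible assignment to {W-α, W-β} ships for at least 448.
Total demand is 56 and no other set of sites has combined capacity ≥ 56, so {W-α, W-β} is the only feasible choice of open sites. Minimum: 872.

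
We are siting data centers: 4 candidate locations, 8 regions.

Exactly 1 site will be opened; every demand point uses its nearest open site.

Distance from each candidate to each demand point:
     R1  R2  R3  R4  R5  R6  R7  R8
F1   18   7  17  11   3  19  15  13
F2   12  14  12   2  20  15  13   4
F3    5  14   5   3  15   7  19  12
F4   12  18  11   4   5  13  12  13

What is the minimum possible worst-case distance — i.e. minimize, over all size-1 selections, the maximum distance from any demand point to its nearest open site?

Open {F4}.
  Farthest demand point is R2 at distance 18 (to F4); all others are ≤ 18.
With {F1} the worst case is 19.
With {F3} the worst case is 19.
No size-1 selection achieves below 18.

18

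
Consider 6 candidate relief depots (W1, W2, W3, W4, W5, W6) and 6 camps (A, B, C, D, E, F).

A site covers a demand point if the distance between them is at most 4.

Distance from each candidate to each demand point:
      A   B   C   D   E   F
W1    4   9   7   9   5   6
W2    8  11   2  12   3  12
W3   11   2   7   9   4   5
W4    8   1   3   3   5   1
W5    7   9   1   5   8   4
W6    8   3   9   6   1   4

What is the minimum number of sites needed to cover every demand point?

3

Coverage sets (demand points within 4 of each site):
  W1: {A}
  W2: {C, E}
  W3: {B, E}
  W4: {B, C, D, F}
  W5: {C, F}
  W6: {B, E, F}
No 2 sites suffice: every size-2 union leaves at least one demand point uncovered.
But {W1, W2, W4} covers everything, so the minimum is 3.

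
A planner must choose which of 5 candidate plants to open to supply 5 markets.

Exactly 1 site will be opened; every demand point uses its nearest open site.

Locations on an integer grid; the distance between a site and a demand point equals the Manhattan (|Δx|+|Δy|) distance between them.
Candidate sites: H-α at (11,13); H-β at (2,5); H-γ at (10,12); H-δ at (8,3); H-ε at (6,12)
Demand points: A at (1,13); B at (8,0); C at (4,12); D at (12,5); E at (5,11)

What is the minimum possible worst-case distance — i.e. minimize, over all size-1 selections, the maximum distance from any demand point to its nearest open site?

11

Open {H-β}.
  Farthest demand point is B at distance 11 (to H-β); all others are ≤ 11.
With {H-γ} the worst case is 14.
With {H-ε} the worst case is 14.
No size-1 selection achieves below 11.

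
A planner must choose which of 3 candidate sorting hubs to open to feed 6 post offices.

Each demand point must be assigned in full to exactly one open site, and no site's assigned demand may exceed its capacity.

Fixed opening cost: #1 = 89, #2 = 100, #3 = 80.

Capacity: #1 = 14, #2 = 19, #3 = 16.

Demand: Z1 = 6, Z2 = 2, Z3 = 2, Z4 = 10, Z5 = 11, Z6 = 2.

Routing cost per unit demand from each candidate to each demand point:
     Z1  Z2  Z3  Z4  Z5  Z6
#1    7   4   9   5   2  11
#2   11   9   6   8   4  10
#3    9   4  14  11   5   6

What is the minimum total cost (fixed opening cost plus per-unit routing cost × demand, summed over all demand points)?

Open {#1, #2}; cheapest assignment that respects the capacities:
  #1 (cap 14, load 14): Z2, Z4, Z6 — cost 2×4 + 10×5 + 2×11 = 80
  #2 (cap 19, load 19): Z1, Z3, Z5 — cost 6×11 + 2×6 + 11×4 = 122
  Shipping 202, fixed 189 → total 391.
  Any other capacity-feasible assignment to {#1, #2} ships for at least 202.
Compare {#2, #3}: its best feasible assignment gives total 413.
Compare {#1, #2, #3}: its best feasible assignment gives total 449.
Every other set of open sites that can feasibly serve all demand totals ≥ 413 even under its best assignment. Minimum: 391.

391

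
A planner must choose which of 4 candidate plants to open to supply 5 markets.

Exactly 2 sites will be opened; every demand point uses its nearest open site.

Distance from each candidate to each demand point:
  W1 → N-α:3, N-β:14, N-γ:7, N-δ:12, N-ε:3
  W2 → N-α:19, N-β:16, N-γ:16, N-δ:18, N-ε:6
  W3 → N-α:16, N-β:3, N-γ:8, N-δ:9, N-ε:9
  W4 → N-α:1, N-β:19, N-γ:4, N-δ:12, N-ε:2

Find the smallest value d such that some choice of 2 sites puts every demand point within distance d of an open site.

9

Open {W1, W3}.
  Farthest demand point is N-δ at distance 9 (to W3); all others are ≤ 9.
With {W3, W4} the worst case is 9.
With {W1, W2} the worst case is 14.
No size-2 selection achieves below 9.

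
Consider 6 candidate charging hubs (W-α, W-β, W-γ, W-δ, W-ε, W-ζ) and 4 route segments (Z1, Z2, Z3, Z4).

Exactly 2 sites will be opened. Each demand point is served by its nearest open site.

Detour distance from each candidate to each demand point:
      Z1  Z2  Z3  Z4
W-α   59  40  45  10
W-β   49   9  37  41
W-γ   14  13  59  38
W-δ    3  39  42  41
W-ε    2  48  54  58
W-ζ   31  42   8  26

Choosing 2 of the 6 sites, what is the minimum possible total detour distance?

Open {W-γ, W-ζ}.
  Z1→W-γ 14, Z2→W-γ 13, Z3→W-ζ 8, Z4→W-ζ 26  ⇒ total 61.
Compare {W-β, W-ζ}: total 74.
Compare {W-δ, W-ζ}: total 76.
No size-2 selection does better; minimum is 61.

61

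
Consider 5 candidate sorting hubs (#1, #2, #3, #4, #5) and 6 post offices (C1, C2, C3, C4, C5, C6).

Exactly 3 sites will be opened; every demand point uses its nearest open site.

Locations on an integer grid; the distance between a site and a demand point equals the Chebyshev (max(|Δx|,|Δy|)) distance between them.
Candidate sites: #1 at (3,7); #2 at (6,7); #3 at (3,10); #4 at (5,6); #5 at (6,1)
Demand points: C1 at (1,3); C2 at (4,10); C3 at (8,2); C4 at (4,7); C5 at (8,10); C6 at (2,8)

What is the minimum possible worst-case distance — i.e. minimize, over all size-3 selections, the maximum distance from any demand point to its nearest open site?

Open {#1, #2, #4}.
  Farthest demand point is C1 at distance 4 (to #1); all others are ≤ 4.
With {#1, #2, #5} the worst case is 4.
With {#1, #3, #4} the worst case is 4.
No size-3 selection achieves below 4.

4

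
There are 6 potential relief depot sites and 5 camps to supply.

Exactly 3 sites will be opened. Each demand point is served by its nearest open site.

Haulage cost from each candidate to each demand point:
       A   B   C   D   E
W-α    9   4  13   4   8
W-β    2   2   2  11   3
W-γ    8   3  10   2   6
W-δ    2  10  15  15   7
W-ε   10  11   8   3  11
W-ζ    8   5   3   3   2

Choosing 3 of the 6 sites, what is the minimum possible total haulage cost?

10

Open {W-β, W-γ, W-ζ}.
  A→W-β 2, B→W-β 2, C→W-β 2, D→W-γ 2, E→W-ζ 2  ⇒ total 10.
Compare {W-α, W-β, W-γ}: total 11.
Compare {W-α, W-β, W-ζ}: total 11.
No size-3 selection does better; minimum is 10.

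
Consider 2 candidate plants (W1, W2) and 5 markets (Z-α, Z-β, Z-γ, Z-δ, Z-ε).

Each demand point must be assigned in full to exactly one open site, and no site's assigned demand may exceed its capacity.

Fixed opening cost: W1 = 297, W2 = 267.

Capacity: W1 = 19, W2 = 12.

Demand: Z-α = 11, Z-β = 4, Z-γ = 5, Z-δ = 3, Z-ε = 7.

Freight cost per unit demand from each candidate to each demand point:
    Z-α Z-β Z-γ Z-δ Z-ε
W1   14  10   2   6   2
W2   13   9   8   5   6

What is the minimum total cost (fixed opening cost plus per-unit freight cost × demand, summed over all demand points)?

789

Open {W1, W2}; cheapest assignment that respects the capacities:
  W1 (cap 19, load 19): Z-β, Z-γ, Z-δ, Z-ε — cost 4×10 + 5×2 + 3×6 + 7×2 = 82
  W2 (cap 12, load 11): Z-α — cost 11×13 = 143
  Shipping 225, fixed 564 → total 789.
  Any other capacity-feasible assignment to {W1, W2} ships for at least 225.
Total demand is 30 and no other set of sites has combined capacity ≥ 30, so {W1, W2} is the only feasible choice of open sites. Minimum: 789.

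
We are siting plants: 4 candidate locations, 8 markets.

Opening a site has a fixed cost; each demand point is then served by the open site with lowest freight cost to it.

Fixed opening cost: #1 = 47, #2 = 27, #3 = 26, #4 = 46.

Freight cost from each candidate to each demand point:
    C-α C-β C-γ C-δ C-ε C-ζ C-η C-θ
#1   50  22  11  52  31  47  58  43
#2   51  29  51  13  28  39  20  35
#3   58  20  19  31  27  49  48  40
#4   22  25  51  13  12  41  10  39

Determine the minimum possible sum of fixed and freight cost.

Open {#3, #4}: assign each demand point to its cheapest open site.
  C-α→#4 22, C-β→#3 20, C-γ→#3 19, C-δ→#4 13, C-ε→#4 12, C-ζ→#4 41, C-η→#4 10, C-θ→#4 39
  freight cost 176, fixed 72 → total 248.
Compare {#4}: freight cost 213 + fixed 46 = 259.
Compare {#1, #4}: freight cost 170 + fixed 93 = 263.
Compare {#2, #3, #4}: freight cost 170 + fixed 99 = 269.
All other subsets cost ≥ 259. Minimum total cost: 248.

248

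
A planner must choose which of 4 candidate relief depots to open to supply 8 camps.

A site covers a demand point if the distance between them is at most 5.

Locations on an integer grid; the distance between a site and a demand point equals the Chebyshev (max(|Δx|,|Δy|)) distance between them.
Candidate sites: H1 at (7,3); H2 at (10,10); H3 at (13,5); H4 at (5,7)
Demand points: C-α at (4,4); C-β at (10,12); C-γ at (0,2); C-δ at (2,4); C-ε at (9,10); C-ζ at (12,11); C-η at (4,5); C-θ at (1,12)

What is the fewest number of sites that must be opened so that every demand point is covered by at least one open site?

2

Coverage sets (demand points within 5 of each site):
  H1: {C-α, C-δ, C-η}
  H2: {C-β, C-ε, C-ζ}
  H3: {C-ε}
  H4: {C-α, C-β, C-γ, C-δ, C-ε, C-η, C-θ}
No single site covers all 8 demand points.
But {H2, H4} covers everything, so the minimum is 2.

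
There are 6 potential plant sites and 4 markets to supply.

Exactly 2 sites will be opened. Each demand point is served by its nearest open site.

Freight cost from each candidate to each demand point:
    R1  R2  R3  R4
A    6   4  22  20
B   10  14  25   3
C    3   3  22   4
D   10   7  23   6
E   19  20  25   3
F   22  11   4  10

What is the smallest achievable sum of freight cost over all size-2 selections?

14

Open {C, F}.
  R1→C 3, R2→C 3, R3→F 4, R4→C 4  ⇒ total 14.
Compare {A, F}: total 24.
Compare {D, F}: total 27.
No size-2 selection does better; minimum is 14.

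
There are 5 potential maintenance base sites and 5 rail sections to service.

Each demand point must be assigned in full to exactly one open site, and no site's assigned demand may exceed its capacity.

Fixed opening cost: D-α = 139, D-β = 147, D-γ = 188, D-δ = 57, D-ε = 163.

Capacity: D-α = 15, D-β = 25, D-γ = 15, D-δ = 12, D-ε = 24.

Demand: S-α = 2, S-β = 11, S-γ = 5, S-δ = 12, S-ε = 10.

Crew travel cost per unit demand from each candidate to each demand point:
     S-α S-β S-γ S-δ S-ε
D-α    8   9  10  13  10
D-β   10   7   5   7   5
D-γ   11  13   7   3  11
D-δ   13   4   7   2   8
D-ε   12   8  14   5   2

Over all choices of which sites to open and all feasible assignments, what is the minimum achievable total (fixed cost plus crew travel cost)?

512

Open {D-β, D-ε}; cheapest assignment that respects the capacities:
  D-β (cap 25, load 18): S-α, S-β, S-γ — cost 2×10 + 11×7 + 5×5 = 122
  D-ε (cap 24, load 22): S-δ, S-ε — cost 12×5 + 10×2 = 80
  Shipping 202, fixed 310 → total 512.
  Any other capacity-feasible assignment to {D-β, D-ε} ships for at least 202.
Compare {D-β, D-δ, D-ε}: its best feasible assignment gives total 533.
Compare {D-α, D-δ, D-ε}: its best feasible assignment gives total 549.
Every other set of open sites that can feasibly serve all demand totals ≥ 533 even under its best assignment. Minimum: 512.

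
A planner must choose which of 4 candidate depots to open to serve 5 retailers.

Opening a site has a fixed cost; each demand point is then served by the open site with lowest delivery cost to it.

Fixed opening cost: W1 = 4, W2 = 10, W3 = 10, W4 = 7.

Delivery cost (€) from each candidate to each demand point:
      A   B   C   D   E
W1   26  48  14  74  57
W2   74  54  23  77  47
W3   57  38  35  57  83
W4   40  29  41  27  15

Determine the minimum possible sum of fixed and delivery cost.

122

Open {W1, W4}: assign each demand point to its cheapest open site.
  A→W1 26, B→W4 29, C→W1 14, D→W4 27, E→W4 15
  delivery cost 111, fixed 11 → total 122.
Compare {W1, W2, W4}: delivery cost 111 + fixed 21 = 132.
Compare {W1, W3, W4}: delivery cost 111 + fixed 21 = 132.
Compare {W1, W2, W3, W4}: delivery cost 111 + fixed 31 = 142.
All other subsets cost ≥ 132. Minimum total cost: 122.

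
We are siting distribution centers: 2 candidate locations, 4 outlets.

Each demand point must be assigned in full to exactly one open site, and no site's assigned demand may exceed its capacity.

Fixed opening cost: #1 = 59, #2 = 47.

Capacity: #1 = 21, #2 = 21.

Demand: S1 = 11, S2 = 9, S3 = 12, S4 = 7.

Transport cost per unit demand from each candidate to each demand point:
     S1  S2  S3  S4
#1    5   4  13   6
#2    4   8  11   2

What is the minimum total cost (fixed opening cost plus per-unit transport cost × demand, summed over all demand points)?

Open {#1, #2}; cheapest assignment that respects the capacities:
  #1 (cap 21, load 20): S1, S2 — cost 11×5 + 9×4 = 91
  #2 (cap 21, load 19): S3, S4 — cost 12×11 + 7×2 = 146
  Shipping 237, fixed 106 → total 343.
  Any other capacity-feasible assignment to {#1, #2} ships for at least 237.
Total demand is 39 and no other set of sites has combined capacity ≥ 39, so {#1, #2} is the only feasible choice of open sites. Minimum: 343.

343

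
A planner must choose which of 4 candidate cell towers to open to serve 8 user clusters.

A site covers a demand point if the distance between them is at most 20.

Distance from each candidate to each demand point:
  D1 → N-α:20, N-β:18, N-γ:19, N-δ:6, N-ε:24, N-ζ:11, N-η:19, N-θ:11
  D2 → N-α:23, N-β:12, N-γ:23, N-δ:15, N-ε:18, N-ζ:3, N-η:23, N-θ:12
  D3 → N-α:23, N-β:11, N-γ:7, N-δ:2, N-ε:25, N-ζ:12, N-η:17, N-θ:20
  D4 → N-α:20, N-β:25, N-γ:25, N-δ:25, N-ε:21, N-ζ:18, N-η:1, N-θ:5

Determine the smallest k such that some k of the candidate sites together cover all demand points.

Coverage sets (demand points within 20 of each site):
  D1: {N-α, N-β, N-γ, N-δ, N-ζ, N-η, N-θ}
  D2: {N-β, N-δ, N-ε, N-ζ, N-θ}
  D3: {N-β, N-γ, N-δ, N-ζ, N-η, N-θ}
  D4: {N-α, N-ζ, N-η, N-θ}
No single site covers all 8 demand points.
But {D1, D2} covers everything, so the minimum is 2.

2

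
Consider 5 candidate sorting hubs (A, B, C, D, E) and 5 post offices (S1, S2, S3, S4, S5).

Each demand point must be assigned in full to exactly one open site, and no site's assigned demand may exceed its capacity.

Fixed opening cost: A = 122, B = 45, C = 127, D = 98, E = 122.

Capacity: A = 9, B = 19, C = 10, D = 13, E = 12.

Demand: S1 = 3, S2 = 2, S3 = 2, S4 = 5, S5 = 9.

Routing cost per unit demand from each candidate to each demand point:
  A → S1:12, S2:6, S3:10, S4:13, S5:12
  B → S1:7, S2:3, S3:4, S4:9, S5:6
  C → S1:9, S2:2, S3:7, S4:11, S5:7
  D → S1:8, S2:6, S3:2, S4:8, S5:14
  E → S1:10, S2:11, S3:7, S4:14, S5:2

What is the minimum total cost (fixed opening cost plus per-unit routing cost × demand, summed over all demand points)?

265

Open {B, E}; cheapest assignment that respects the capacities:
  B (cap 19, load 12): S1, S2, S3, S4 — cost 3×7 + 2×3 + 2×4 + 5×9 = 80
  E (cap 12, load 9): S5 — cost 9×2 = 18
  Shipping 98, fixed 167 → total 265.
  Any other capacity-feasible assignment to {B, E} ships for at least 98.
Compare {B, D}: its best feasible assignment gives total 268.
Compare {B, C}: its best feasible assignment gives total 304.
Every other set of open sites that can feasibly serve all demand totals ≥ 268 even under its best assignment. Minimum: 265.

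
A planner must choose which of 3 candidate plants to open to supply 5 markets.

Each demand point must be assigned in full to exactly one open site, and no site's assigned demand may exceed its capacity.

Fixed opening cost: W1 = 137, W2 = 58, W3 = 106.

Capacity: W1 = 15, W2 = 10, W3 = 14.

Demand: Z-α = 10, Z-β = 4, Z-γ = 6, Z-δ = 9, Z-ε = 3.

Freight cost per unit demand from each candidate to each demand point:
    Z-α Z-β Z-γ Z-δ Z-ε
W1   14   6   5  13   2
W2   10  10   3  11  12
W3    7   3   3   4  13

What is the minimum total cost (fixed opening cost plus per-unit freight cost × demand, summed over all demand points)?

485

Open {W1, W2, W3}; cheapest assignment that respects the capacities:
  W1 (cap 15, load 9): Z-γ, Z-ε — cost 6×5 + 3×2 = 36
  W2 (cap 10, load 10): Z-α — cost 10×10 = 100
  W3 (cap 14, load 13): Z-β, Z-δ — cost 4×3 + 9×4 = 48
  Shipping 184, fixed 301 → total 485.
  Any other capacity-feasible assignment to {W1, W2, W3} ships for at least 184.
Total demand is 32 and no other set of sites has combined capacity ≥ 32, so {W1, W2, W3} is the only feasible choice of open sites. Minimum: 485.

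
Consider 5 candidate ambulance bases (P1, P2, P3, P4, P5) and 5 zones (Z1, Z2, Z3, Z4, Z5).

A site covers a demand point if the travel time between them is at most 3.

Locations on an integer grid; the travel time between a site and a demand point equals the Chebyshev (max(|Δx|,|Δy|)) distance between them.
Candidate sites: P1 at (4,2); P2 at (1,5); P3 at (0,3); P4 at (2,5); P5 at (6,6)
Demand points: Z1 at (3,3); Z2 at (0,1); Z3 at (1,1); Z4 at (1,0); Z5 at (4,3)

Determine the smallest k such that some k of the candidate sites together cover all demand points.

2

Coverage sets (demand points within 3 of each site):
  P1: {Z1, Z3, Z4, Z5}
  P2: {Z1, Z5}
  P3: {Z1, Z2, Z3, Z4}
  P4: {Z1, Z5}
  P5: {Z1, Z5}
No single site covers all 5 demand points.
But {P1, P3} covers everything, so the minimum is 2.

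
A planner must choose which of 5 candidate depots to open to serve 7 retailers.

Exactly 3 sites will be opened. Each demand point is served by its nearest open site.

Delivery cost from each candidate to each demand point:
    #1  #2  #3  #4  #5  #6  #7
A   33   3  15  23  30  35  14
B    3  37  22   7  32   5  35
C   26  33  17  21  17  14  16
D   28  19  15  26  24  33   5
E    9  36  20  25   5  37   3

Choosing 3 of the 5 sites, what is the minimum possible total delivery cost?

Open {A, B, E}.
  #1→B 3, #2→A 3, #3→A 15, #4→B 7, #5→E 5, #6→B 5, #7→E 3  ⇒ total 41.
Compare {B, D, E}: total 57.
Compare {A, B, D}: total 62.
No size-3 selection does better; minimum is 41.

41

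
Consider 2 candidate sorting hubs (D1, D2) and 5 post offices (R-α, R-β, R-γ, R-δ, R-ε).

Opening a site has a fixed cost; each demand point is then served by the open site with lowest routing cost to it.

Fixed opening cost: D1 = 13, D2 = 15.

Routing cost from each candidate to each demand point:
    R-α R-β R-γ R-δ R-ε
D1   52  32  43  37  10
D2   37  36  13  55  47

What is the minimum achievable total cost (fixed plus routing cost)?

Open {D1, D2}: assign each demand point to its cheapest open site.
  R-α→D2 37, R-β→D1 32, R-γ→D2 13, R-δ→D1 37, R-ε→D1 10
  routing cost 129, fixed 28 → total 157.
Compare {D1}: routing cost 174 + fixed 13 = 187.
Compare {D2}: routing cost 188 + fixed 15 = 203.

157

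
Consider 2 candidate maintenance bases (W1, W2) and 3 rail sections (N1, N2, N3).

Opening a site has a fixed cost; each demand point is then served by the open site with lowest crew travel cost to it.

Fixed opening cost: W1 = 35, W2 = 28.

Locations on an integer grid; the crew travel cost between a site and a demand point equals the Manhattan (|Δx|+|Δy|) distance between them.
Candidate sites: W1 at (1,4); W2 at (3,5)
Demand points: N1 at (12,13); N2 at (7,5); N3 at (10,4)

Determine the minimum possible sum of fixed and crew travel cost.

57

Open {W2}: assign each demand point to its cheapest open site.
  N1→W2 17, N2→W2 4, N3→W2 8
  crew travel cost 29, fixed 28 → total 57.
Compare {W1}: crew travel cost 36 + fixed 35 = 71.
Compare {W1, W2}: crew travel cost 29 + fixed 63 = 92.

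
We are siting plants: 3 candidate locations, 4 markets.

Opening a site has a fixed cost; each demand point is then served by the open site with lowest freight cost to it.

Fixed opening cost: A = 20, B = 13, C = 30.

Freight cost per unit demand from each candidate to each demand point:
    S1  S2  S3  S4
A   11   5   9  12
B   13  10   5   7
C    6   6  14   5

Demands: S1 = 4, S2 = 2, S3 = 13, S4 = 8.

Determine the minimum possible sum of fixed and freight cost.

Open {B, C}: assign each demand point to its cheapest open site.
  S1→C 4×6=24, S2→C 2×6=12, S3→B 13×5=65, S4→C 8×5=40
  freight cost 141, fixed 43 → total 184.
Compare {A, B, C}: freight cost 139 + fixed 63 = 202.
Compare {B}: freight cost 193 + fixed 13 = 206.
Compare {A, B}: freight cost 175 + fixed 33 = 208.
All other subsets cost ≥ 202. Minimum total cost: 184.

184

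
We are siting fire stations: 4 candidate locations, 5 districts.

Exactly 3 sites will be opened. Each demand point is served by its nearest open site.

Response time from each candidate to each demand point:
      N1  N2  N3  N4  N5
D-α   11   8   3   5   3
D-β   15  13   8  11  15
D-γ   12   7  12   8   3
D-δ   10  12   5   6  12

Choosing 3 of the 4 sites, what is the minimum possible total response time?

28

Open {D-α, D-γ, D-δ}.
  N1→D-δ 10, N2→D-γ 7, N3→D-α 3, N4→D-α 5, N5→D-α 3  ⇒ total 28.
Compare {D-α, D-β, D-γ}: total 29.
Compare {D-α, D-β, D-δ}: total 29.
No size-3 selection does better; minimum is 28.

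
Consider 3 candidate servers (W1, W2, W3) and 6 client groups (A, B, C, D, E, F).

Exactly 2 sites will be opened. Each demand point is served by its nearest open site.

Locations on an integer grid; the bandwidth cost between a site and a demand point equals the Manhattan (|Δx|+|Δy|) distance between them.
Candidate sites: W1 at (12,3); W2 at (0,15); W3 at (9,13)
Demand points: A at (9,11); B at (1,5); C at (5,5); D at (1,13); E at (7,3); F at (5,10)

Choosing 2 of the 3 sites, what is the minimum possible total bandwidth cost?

Open {W1, W3}.
  A→W3 2, B→W1 13, C→W1 9, D→W3 8, E→W1 5, F→W3 7  ⇒ total 44.
Compare {W2, W3}: total 47.
Compare {W1, W2}: total 49.

44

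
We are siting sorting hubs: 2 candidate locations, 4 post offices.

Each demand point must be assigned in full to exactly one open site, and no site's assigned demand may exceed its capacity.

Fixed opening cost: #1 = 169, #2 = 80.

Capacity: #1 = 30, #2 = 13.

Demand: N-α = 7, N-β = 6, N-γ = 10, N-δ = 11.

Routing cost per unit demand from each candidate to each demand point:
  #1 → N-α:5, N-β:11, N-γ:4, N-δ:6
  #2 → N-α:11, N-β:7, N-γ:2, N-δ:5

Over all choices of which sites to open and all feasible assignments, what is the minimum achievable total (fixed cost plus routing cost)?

432

Open {#1, #2}; cheapest assignment that respects the capacities:
  #1 (cap 30, load 28): N-α, N-γ, N-δ — cost 7×5 + 10×4 + 11×6 = 141
  #2 (cap 13, load 6): N-β — cost 6×7 = 42
  Shipping 183, fixed 249 → total 432.
  Any other capacity-feasible assignment to {#1, #2} ships for at least 183.
Total demand is 34 and no other set of sites has combined capacity ≥ 34, so {#1, #2} is the only feasible choice of open sites. Minimum: 432.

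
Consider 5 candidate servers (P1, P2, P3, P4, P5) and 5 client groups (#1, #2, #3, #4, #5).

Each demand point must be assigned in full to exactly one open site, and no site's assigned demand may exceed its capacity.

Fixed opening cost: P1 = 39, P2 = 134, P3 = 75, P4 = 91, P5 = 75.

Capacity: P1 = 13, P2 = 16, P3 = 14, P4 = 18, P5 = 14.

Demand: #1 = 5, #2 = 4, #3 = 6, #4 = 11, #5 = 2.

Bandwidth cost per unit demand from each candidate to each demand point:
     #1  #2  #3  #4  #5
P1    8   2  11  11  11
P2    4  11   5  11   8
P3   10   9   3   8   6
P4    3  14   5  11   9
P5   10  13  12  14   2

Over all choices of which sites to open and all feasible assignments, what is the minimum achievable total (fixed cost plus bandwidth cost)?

351

Open {P1, P4}; cheapest assignment that respects the capacities:
  P1 (cap 13, load 11): #1, #2, #5 — cost 5×8 + 4×2 + 2×11 = 70
  P4 (cap 18, load 17): #3, #4 — cost 6×5 + 11×11 = 151
  Shipping 221, fixed 130 → total 351.
  Any other capacity-feasible assignment to {P1, P4} ships for at least 221.
Compare {P1, P3, P4}: its best feasible assignment gives total 358.
Compare {P3, P4}: its best feasible assignment gives total 367.
Every other set of open sites that can feasibly serve all demand totals ≥ 358 even under its best assignment. Minimum: 351.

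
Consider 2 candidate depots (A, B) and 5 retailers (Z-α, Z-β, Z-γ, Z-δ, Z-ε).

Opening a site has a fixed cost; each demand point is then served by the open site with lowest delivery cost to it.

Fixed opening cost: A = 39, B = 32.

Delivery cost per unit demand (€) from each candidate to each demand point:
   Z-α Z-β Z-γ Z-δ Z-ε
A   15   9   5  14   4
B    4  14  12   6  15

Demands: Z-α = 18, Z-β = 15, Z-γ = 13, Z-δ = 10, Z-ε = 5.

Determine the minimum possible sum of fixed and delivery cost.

Open {A, B}: assign each demand point to its cheapest open site.
  Z-α→B 18×4=72, Z-β→A 15×9=135, Z-γ→A 13×5=65, Z-δ→B 10×6=60, Z-ε→A 5×4=20
  delivery cost 352, fixed 71 → total 423.
Compare {B}: delivery cost 573 + fixed 32 = 605.
Compare {A}: delivery cost 630 + fixed 39 = 669.

423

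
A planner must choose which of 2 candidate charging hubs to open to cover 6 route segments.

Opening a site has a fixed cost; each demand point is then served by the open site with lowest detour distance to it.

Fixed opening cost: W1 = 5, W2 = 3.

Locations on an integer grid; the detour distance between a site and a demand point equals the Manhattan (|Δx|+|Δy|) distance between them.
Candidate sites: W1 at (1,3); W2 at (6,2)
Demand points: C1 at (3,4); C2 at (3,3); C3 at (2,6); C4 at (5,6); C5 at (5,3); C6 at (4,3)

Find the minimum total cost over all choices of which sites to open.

27

Open {W1, W2}: assign each demand point to its cheapest open site.
  C1→W1 3, C2→W1 2, C3→W1 4, C4→W2 5, C5→W2 2, C6→W1 3
  detour distance 19, fixed 8 → total 27.
Compare {W1}: detour distance 23 + fixed 5 = 28.
Compare {W2}: detour distance 27 + fixed 3 = 30.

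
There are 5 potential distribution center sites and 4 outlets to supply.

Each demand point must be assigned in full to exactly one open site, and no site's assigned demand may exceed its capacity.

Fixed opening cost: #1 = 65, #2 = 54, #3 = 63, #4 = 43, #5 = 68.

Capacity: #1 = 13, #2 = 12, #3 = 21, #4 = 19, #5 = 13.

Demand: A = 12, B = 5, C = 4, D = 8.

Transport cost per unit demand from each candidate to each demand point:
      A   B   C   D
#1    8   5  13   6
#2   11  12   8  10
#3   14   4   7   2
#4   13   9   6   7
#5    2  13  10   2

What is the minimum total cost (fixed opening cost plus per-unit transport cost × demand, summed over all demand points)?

Open {#3, #5}; cheapest assignment that respects the capacities:
  #3 (cap 21, load 17): B, C, D — cost 5×4 + 4×7 + 8×2 = 64
  #5 (cap 13, load 12): A — cost 12×2 = 24
  Shipping 88, fixed 131 → total 219.
  Any other capacity-feasible assignment to {#3, #5} ships for at least 88.
Compare {#3, #4, #5}: its best feasible assignment gives total 258.
Compare {#4, #5}: its best feasible assignment gives total 260.
Every other set of open sites that can feasibly serve all demand totals ≥ 258 even under its best assignment. Minimum: 219.

219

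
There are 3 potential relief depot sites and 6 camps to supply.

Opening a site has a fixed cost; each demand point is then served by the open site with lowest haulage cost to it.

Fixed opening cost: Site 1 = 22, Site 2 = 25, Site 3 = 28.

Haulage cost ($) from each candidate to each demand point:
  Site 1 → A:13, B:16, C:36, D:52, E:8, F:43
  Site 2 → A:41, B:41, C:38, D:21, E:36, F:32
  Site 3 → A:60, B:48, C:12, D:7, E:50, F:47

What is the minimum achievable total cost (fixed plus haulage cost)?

Open {Site 1, Site 3}: assign each demand point to its cheapest open site.
  A→Site 1 13, B→Site 1 16, C→Site 3 12, D→Site 3 7, E→Site 1 8, F→Site 1 43
  haulage cost 99, fixed 50 → total 149.
Compare {Site 1, Site 2, Site 3}: haulage cost 88 + fixed 75 = 163.
Compare {Site 1, Site 2}: haulage cost 126 + fixed 47 = 173.
Compare {Site 1}: haulage cost 168 + fixed 22 = 190.
All other subsets cost ≥ 163. Minimum total cost: 149.

149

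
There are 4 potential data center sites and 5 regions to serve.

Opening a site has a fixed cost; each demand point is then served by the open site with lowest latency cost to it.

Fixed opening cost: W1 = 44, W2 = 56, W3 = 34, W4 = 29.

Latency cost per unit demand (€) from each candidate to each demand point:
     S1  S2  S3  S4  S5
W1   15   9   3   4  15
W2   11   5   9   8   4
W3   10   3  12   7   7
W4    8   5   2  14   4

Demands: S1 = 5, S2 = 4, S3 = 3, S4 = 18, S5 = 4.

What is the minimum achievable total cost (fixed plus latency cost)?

227

Open {W1, W4}: assign each demand point to its cheapest open site.
  S1→W4 5×8=40, S2→W4 4×5=20, S3→W4 3×2=6, S4→W1 18×4=72, S5→W4 4×4=16
  latency cost 154, fixed 73 → total 227.
Compare {W1, W3}: latency cost 171 + fixed 78 = 249.
Compare {W1, W3, W4}: latency cost 146 + fixed 107 = 253.
Compare {W3, W4}: latency cost 200 + fixed 63 = 263.
All other subsets cost ≥ 249. Minimum total cost: 227.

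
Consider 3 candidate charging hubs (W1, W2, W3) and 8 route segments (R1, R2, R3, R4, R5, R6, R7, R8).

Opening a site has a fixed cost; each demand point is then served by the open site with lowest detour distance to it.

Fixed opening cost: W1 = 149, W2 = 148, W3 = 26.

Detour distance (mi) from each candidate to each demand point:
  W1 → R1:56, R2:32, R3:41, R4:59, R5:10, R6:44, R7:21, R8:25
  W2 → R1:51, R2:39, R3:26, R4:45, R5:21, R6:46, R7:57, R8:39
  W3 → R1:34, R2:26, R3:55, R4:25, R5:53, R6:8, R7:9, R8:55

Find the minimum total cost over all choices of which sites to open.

Open {W3}: assign each demand point to its cheapest open site.
  R1→W3 34, R2→W3 26, R3→W3 55, R4→W3 25, R5→W3 53, R6→W3 8, R7→W3 9, R8→W3 55
  detour distance 265, fixed 26 → total 291.
Compare {W1, W3}: detour distance 178 + fixed 175 = 353.
Compare {W2, W3}: detour distance 188 + fixed 174 = 362.
Compare {W1}: detour distance 288 + fixed 149 = 437.
All other subsets cost ≥ 353. Minimum total cost: 291.

291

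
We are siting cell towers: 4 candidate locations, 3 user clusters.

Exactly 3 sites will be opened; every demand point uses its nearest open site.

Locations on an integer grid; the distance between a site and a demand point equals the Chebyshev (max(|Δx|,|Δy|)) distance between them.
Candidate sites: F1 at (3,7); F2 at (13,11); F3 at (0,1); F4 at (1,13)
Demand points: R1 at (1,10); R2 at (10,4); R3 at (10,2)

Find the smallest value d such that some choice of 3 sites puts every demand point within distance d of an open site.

Open {F1, F2, F3}.
  Farthest demand point is R2 at distance 7 (to F1); all others are ≤ 7.
With {F1, F2, F4} the worst case is 7.
With {F1, F3, F4} the worst case is 7.
No size-3 selection achieves below 7.

7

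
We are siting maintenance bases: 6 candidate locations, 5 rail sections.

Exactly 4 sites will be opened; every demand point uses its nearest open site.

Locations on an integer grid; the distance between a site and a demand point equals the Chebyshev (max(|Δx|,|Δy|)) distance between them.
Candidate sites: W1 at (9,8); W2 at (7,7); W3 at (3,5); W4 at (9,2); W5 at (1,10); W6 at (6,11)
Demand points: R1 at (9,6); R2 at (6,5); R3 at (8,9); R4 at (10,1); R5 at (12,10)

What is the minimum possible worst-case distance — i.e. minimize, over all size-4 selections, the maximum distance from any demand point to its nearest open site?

Open {W1, W2, W3, W4}.
  Farthest demand point is R5 at distance 3 (to W1); all others are ≤ 3.
With {W1, W2, W4, W5} the worst case is 3.
With {W1, W2, W4, W6} the worst case is 3.
No size-4 selection achieves below 3.

3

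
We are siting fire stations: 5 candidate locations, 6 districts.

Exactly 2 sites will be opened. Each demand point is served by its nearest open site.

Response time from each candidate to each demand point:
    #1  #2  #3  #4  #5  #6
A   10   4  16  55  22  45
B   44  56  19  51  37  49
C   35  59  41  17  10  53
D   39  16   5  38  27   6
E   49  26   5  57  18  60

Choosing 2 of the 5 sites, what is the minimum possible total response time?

85

Open {A, D}.
  #1→A 10, #2→A 4, #3→D 5, #4→D 38, #5→A 22, #6→D 6  ⇒ total 85.
Compare {C, D}: total 89.
Compare {A, C}: total 102.
No size-2 selection does better; minimum is 85.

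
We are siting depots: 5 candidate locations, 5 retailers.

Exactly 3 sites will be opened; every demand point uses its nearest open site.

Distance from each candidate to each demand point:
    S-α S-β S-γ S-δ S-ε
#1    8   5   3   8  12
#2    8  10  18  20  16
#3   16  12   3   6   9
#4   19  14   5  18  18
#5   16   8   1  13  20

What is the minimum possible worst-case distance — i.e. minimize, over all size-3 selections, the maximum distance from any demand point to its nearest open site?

9

Open {#1, #2, #3}.
  Farthest demand point is S-ε at distance 9 (to #3); all others are ≤ 9.
With {#1, #3, #4} the worst case is 9.
With {#1, #3, #5} the worst case is 9.
No size-3 selection achieves below 9.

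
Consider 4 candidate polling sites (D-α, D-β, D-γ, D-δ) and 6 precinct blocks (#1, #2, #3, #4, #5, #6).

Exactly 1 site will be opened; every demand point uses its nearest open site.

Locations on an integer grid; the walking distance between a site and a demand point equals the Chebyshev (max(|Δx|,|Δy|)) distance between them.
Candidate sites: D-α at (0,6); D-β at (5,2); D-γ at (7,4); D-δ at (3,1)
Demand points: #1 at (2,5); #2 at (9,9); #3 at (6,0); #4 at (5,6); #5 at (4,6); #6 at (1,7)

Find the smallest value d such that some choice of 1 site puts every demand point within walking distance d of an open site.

Open {D-γ}.
  Farthest demand point is #6 at walking distance 6 (to D-γ); all others are ≤ 6.
With {D-β} the worst case is 7.
With {D-δ} the worst case is 8.
No size-1 selection achieves below 6.

6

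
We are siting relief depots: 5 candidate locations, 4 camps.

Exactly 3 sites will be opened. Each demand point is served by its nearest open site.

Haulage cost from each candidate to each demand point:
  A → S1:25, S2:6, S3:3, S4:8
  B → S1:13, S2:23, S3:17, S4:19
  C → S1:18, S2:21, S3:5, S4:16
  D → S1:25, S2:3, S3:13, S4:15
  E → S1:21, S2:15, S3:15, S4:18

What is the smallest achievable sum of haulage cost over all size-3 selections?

Open {A, B, D}.
  S1→B 13, S2→D 3, S3→A 3, S4→A 8  ⇒ total 27.
Compare {A, B, C}: total 30.
Compare {A, B, E}: total 30.
No size-3 selection does better; minimum is 27.

27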